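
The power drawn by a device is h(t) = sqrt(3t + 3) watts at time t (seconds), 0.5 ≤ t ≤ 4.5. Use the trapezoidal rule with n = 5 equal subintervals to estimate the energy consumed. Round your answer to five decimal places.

12.75485

Δt = (4.5 − 0.5)/5 = 0.8.
h(0.5) ≈ 2.12132, h(1.3) ≈ 2.62679, h(2.1) ≈ 3.04959, h(2.9) ≈ 3.42053, h(3.7) ≈ 3.75500, h(4.5) ≈ 4.06202.
T_5 = (Δt/2)·[h(t_0) + 2h(t_1) + ... + 2h(t_{4}) + h(t_5)].
Sum ≈ 12.75485.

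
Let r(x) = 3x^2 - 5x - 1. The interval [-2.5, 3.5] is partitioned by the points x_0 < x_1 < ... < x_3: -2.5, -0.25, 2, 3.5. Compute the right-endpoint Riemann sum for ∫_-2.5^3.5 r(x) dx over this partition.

30.609375

Subinterval widths: 2.25, 2.25, 1.5.
Right endpoints: -0.25, 2, 3.5.
r(-0.25) = 0.4375, r(2) = 1, r(3.5) = 18.25.
Sum = Σ Δx_i · r(x_i).
Sum = 30.609375.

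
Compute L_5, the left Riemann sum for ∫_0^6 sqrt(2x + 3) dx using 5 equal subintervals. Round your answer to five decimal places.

16.31050

Δx = (6 − 0)/5 = 1.2.
Left endpoints: 0, 1.2, 2.4, 3.6, 4.8.
f(0) ≈ 1.73205, f(1.2) ≈ 2.32379, f(2.4) ≈ 2.79285, f(3.6) ≈ 3.19374, f(4.8) ≈ 3.54965.
Sum = Δx · [f(0) + f(1.2) + f(2.4) + f(3.6) + f(4.8)].
Sum ≈ 16.31050.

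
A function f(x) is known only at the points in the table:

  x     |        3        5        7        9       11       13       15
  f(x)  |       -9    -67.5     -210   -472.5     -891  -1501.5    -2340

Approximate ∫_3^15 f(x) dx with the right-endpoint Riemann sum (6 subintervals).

-10965

Δx = 2.
Sum = 2·[(-67.5) + (-210) + (-472.5) + (-891) + (-1501.5) + (-2340)] = -10965.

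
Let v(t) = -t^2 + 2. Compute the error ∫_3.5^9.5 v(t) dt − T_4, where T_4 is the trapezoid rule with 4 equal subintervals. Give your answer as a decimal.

2.25

Exact integral: ∫_3.5^9.5 v(t) dt = -259.5.
T_4 = -261.75.
Error = -259.5 − (-261.75) = 2.25.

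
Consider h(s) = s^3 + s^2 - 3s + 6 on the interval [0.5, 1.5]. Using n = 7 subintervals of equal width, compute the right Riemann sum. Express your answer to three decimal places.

5.508

Δs = (1.5 − 0.5)/7 = 1/7.
Right endpoints: 9/14, 11/14, 13/14, 15/14, 17/14, 19/14, 1.5.
h(9/14) = 13035/2744, h(11/14) = 13021/2744, h(13/14) = 13383/2744, h(15/14) = 14169/2744, h(17/14) = 15427/2744, h(19/14) = 17205/2744, h(1.5) = 7.125.
Sum = Δs · [h(9/14) + h(11/14) + h(13/14) + ...].
Sum ≈ 5.508.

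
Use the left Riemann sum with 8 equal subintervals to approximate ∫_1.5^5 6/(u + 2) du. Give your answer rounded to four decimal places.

Δu = (5 − 1.5)/8 = 0.4375.
Left endpoints: 1.5, 1.9375, 2.375, 2.8125, 3.25, 3.6875, 4.125, 4.5625.
f(1.5) = 12/7, f(1.9375) = 32/21, f(2.375) = 48/35, f(2.8125) = 96/77, f(3.25) = 8/7, f(3.6875) = 96/91, f(4.125) = 48/49, f(4.5625) = 32/35.
Sum = Δu · [f(1.5) + f(1.9375) + f(2.375) + ...].
Sum ≈ 4.3522.

4.3522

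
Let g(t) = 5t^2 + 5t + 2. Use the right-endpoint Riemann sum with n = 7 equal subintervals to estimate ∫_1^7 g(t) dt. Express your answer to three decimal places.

Δt = (7 − 1)/7 = 6/7.
Right endpoints: 13/7, 19/7, 25/7, 31/7, 37/7, 43/7, 7.
g(13/7) = 1398/49, g(19/7) = 2568/49, g(25/7) = 4098/49, g(31/7) = 5988/49, g(37/7) = 8238/49, g(43/7) = 10848/49, g(7) = 282.
Sum = Δt · [g(13/7) + g(19/7) + g(25/7) + ...].
Sum ≈ 821.388.

821.388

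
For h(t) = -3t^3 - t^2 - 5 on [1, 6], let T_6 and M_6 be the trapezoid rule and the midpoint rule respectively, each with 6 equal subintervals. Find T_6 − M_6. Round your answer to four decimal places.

-28.2118

T_6 ≈ -1086.724537.
M_6 ≈ -1058.512731.
T_6 − M_6 ≈ -28.2118.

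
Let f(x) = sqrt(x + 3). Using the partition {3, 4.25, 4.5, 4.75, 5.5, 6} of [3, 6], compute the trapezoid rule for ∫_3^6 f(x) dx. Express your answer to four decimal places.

8.1991

Subinterval widths: 1.25, 0.25, 0.25, 0.75, 0.5.
f(3) ≈ 2.4495, f(4.25) ≈ 2.6926, f(4.5) ≈ 2.7386, f(4.75) ≈ 2.7839, f(5.5) ≈ 2.9155, f(6) ≈ 3.0000.
On each subinterval the trapezoid contributes (Δx_i/2)·[f(x_{i-1}) + f(x_i)].
Sum ≈ 8.1991.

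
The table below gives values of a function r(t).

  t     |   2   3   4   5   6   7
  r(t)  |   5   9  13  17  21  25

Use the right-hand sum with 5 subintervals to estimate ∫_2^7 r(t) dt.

Δt = 1.
Sum = 1·[9 + 13 + 17 + 21 + 25] = 85.

85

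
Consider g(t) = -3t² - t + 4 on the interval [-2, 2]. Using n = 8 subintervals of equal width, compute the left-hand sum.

0.5

Δt = (2 − (-2))/8 = 0.5.
Left endpoints: -2, -1.5, -1, -0.5, 0, 0.5, 1, 1.5.
g(-2) = -6, g(-1.5) = -1.25, g(-1) = 2, g(-0.5) = 3.75, g(0) = 4, g(0.5) = 2.75, g(1) = 0, g(1.5) = -4.25.
Sum = Δt · [g(-2) + g(-1.5) + g(-1) + ...].
Sum = 0.5.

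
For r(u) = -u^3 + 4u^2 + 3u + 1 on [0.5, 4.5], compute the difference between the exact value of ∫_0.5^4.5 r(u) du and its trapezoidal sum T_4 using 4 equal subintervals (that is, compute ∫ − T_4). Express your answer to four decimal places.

2.3333

Exact integral: ∫_0.5^4.5 r(u) du ≈ 52.833333.
T_4 = 50.5.
Error ≈ 52.833333 − 50.5 ≈ 2.3333.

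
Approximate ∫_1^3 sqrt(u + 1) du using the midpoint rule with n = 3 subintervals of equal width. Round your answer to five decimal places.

3.44962

Δu = (3 − 1)/3 = 2/3.
Midpoints: 4/3, 2, 8/3.
f(4/3) ≈ 1.52753, f(2) ≈ 1.73205, f(8/3) ≈ 1.91485.
Sum = Δu · [f(4/3) + f(2) + f(8/3)].
Sum ≈ 3.44962.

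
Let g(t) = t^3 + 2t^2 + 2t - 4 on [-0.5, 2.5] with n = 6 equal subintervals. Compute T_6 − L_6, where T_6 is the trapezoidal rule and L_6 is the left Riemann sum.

T_6 = 14.875.
L_6 = 6.4375.
T_6 − L_6 = 8.4375.

8.4375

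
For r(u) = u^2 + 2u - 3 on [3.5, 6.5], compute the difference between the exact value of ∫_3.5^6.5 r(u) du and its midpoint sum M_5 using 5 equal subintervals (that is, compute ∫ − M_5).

Exact integral: ∫_3.5^6.5 r(u) du = 98.25.
M_5 = 98.16.
Error = 98.25 − 98.16 = 0.09.

0.09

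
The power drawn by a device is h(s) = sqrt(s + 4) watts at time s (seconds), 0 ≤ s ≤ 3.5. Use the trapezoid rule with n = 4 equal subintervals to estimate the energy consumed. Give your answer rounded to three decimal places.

8.355

Δs = (3.5 − 0)/4 = 0.875.
h(0) ≈ 2.000, h(0.875) ≈ 2.208, h(1.75) ≈ 2.398, h(2.625) ≈ 2.574, h(3.5) ≈ 2.739.
T_4 = (Δs/2)·[h(s_0) + 2h(s_1) + 2h(s_2) + 2h(s_3) + h(s_4)].
Sum ≈ 8.355.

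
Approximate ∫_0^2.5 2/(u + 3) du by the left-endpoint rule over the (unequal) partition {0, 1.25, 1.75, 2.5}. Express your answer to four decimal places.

Subinterval widths: 1.25, 0.5, 0.75.
Left endpoints: 0, 1.25, 1.75.
f(0) = 2/3, f(1.25) = 8/17, f(1.75) = 8/19.
Sum = Σ Δu_i · f(u_i).
Sum ≈ 1.3844.

1.3844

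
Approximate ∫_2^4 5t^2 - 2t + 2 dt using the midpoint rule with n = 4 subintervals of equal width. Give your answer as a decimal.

Δt = (4 − 2)/4 = 0.5.
Midpoints: 2.25, 2.75, 3.25, 3.75.
f(2.25) = 22.8125, f(2.75) = 34.3125, f(3.25) = 48.3125, f(3.75) = 64.8125.
Sum = Δt · [f(2.25) + f(2.75) + f(3.25) + f(3.75)].
Sum = 85.125.

85.125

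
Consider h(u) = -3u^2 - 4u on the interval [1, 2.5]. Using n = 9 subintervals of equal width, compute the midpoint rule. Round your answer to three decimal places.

-25.115

Δu = (2.5 − 1)/9 = 1/6.
Midpoints: 13/12, 1.25, 17/12, 19/12, 1.75, 23/12, 25/12, 2.25, 29/12.
h(13/12) = -377/48, h(1.25) = -9.6875, h(17/12) = -11.6875, h(19/12) = -665/48, h(1.75) = -16.1875, h(23/12) = -18.6875, h(25/12) = -1025/48, h(2.25) = -24.1875, h(29/12) = -27.1875.
Sum = Δu · [h(13/12) + h(1.25) + h(17/12) + ...].
Sum ≈ -25.115.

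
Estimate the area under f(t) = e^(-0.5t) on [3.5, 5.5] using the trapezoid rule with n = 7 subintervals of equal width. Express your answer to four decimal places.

Δt = (5.5 − 3.5)/7 = 2/7.
f(3.5) ≈ 0.1738, f(53/14) ≈ 0.1506, f(57/14) ≈ 0.1306, f(61/14) ≈ 0.1132, f(65/14) ≈ 0.0981, f(69/14) ≈ 0.0851, f(73/14) ≈ 0.0737, f(5.5) ≈ 0.0639.
T_7 = (Δt/2)·[f(t_0) + 2f(t_1) + ... + 2f(t_{6}) + f(t_7)].
Sum ≈ 0.2201.

0.2201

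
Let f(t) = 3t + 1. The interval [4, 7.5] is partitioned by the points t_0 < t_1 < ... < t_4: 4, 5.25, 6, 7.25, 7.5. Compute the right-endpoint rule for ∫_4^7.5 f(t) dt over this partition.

Subinterval widths: 1.25, 0.75, 1.25, 0.25.
Right endpoints: 5.25, 6, 7.25, 7.5.
f(5.25) = 16.75, f(6) = 19, f(7.25) = 22.75, f(7.5) = 23.5.
Sum = Σ Δt_i · f(t_i).
Sum = 69.5.

69.5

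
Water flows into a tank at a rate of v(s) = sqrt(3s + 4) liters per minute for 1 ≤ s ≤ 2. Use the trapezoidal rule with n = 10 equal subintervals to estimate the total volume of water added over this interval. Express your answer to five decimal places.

2.91159

Δs = (2 − 1)/10 = 0.1.
v(1) ≈ 2.64575, v(1.1) ≈ 2.70185, v(1.2) ≈ 2.75681, v(1.3) ≈ 2.81069, v(1.4) ≈ 2.86356, v(1.5) ≈ 2.91548, v(1.6) ≈ 2.96648, v(1.7) ≈ 3.01662, v(1.8) ≈ 3.06594, v(1.9) ≈ 3.11448, v(2) ≈ 3.16228.
T_10 = (Δs/2)·[v(s_0) + 2v(s_1) + ... + 2v(s_{9}) + v(s_10)].
Sum ≈ 2.91159.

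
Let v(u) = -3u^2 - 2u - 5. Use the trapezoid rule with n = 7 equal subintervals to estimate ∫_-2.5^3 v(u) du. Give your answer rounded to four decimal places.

Δu = (3 − (-2.5))/7 = 11/14.
v(-2.5) = -18.75, v(-12/7) = -509/49, v(-13/14) = -1123/196, v(-1/7) = -234/49, v(9/14) = -1475/196, v(10/7) = -685/49, v(31/14) = -4731/196, v(3) = -38.
T_7 = (Δu/2)·[v(u_0) + 2v(u_1) + ... + 2v(u_{6}) + v(u_7)].
Sum ≈ -74.5727.

-74.5727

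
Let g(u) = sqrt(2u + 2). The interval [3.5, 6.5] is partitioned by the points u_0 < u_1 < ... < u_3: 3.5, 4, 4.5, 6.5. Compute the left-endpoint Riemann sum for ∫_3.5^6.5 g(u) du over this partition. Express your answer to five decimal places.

Subinterval widths: 0.5, 0.5, 2.
Left endpoints: 3.5, 4, 4.5.
g(3.5) ≈ 3.00000, g(4) ≈ 3.16228, g(4.5) ≈ 3.31662.
Sum = Σ Δu_i · g(u_i).
Sum ≈ 9.71439.

9.71439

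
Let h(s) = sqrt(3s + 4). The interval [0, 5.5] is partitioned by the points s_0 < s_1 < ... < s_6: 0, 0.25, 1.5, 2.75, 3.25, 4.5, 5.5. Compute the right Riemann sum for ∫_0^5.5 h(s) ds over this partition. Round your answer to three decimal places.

20.175

Subinterval widths: 0.25, 1.25, 1.25, 0.5, 1.25, 1.
Right endpoints: 0.25, 1.5, 2.75, 3.25, 4.5, 5.5.
h(0.25) ≈ 2.179, h(1.5) ≈ 2.915, h(2.75) ≈ 3.500, h(3.25) ≈ 3.708, h(4.5) ≈ 4.183, h(5.5) ≈ 4.528.
Sum = Σ Δs_i · h(s_i).
Sum ≈ 20.175.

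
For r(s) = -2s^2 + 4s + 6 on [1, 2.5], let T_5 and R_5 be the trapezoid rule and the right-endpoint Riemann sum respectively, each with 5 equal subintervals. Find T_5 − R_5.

0.675

T_5 = 9.705.
R_5 = 9.03.
T_5 − R_5 = 0.675.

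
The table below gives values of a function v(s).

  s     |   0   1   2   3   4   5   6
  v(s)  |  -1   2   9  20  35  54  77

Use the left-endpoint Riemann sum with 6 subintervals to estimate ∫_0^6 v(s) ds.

Δs = 1.
Sum = 1·[(-1) + 2 + 9 + 20 + 35 + 54] = 119.

119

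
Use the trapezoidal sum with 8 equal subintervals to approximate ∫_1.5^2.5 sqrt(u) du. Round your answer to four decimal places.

1.4104

Δu = (2.5 − 1.5)/8 = 0.125.
f(1.5) ≈ 1.2247, f(1.625) ≈ 1.2748, f(1.75) ≈ 1.3229, f(1.875) ≈ 1.3693, f(2) ≈ 1.4142, f(2.125) ≈ 1.4577, f(2.25) ≈ 1.5000, f(2.375) ≈ 1.5411, f(2.5) ≈ 1.5811.
T_8 = (Δu/2)·[f(u_0) + 2f(u_1) + ... + 2f(u_{7}) + f(u_8)].
Sum ≈ 1.4104.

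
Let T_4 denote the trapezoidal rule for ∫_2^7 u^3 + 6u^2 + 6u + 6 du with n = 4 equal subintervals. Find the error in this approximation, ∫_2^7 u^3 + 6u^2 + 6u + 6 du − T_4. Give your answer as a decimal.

Exact integral: ∫_2^7 f(u) du = 1431.25.
T_4 = 1456.640625.
Error = 1431.25 − 1456.640625 = -25.390625.

-25.390625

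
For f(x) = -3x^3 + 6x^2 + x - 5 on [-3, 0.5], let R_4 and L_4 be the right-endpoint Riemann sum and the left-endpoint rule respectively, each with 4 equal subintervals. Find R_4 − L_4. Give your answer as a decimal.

R_4 ≈ 43.74316406.
L_4 ≈ 157.82128906.
R_4 − L_4 = -114.078125.

-114.078125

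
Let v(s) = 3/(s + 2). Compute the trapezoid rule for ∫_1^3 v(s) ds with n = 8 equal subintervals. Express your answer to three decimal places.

1.534

Δs = (3 − 1)/8 = 0.25.
v(1) = 1, v(1.25) = 12/13, v(1.5) = 6/7, v(1.75) = 0.8, v(2) = 0.75, v(2.25) = 12/17, v(2.5) = 2/3, v(2.75) = 12/19, v(3) = 0.6.
T_8 = (Δs/2)·[v(s_0) + 2v(s_1) + ... + 2v(s_{7}) + v(s_8)].
Sum ≈ 1.534.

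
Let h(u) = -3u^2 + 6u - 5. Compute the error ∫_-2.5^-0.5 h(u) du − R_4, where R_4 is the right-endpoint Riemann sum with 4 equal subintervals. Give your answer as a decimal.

-7.25

Exact integral: ∫_-2.5^-0.5 h(u) du = -43.5.
R_4 = -36.25.
Error = -43.5 − (-36.25) = -7.25.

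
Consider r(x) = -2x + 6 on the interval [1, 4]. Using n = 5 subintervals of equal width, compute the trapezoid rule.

Δx = (4 − 1)/5 = 0.6.
r(1) = 4, r(1.6) = 2.8, r(2.2) = 1.6, r(2.8) = 0.4, r(3.4) = -0.8, r(4) = -2.
T_5 = (Δx/2)·[r(x_0) + 2r(x_1) + ... + 2r(x_{4}) + r(x_5)].
Sum = 3.

3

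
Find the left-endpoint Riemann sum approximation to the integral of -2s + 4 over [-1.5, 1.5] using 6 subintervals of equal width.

13.5

Δs = (1.5 − (-1.5))/6 = 0.5.
Left endpoints: -1.5, -1, -0.5, 0, 0.5, 1.
f(-1.5) = 7, f(-1) = 6, f(-0.5) = 5, f(0) = 4, f(0.5) = 3, f(1) = 2.
Sum = Δs · [f(-1.5) + f(-1) + f(-0.5) + ...].
Sum = 13.5.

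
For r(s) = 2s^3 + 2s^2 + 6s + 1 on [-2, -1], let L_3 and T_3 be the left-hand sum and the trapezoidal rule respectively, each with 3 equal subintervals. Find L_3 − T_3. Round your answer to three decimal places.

L_3 ≈ -13.29630.
T_3 ≈ -10.96296.
L_3 − T_3 ≈ -2.333.

-2.333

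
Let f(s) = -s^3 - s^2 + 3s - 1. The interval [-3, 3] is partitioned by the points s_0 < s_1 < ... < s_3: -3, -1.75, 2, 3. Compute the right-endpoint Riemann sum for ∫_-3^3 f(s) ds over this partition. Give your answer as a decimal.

-59.19140625

Subinterval widths: 1.25, 3.75, 1.
Right endpoints: -1.75, 2, 3.
f(-1.75) = -3.953125, f(2) = -7, f(3) = -28.
Sum = Σ Δs_i · f(s_i).
Sum = -59.19140625.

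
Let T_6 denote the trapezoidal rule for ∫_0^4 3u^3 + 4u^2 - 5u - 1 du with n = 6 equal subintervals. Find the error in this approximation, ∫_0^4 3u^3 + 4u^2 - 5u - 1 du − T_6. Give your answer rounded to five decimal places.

Exact integral: ∫_0^4 f(u) du ≈ 233.3333333.
T_6 ≈ 239.8518519.
Error ≈ 233.3333333 − 239.8518519 ≈ -6.51852.

-6.51852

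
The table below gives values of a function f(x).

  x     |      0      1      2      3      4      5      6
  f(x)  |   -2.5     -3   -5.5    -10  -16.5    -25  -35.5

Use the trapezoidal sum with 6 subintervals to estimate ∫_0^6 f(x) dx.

-79

Δx = 1.
T_6 = (1/2)·[(-2.5) + 2·(-3) + 2·(-5.5) + 2·(-10) + 2·(-16.5) + 2·(-25) + (-35.5)] = -79.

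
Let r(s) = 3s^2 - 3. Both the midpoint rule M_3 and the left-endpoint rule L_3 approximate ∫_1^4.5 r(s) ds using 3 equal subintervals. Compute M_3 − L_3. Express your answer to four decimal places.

30.1146

M_3 ≈ 78.434028.
L_3 ≈ 48.319444.
M_3 − L_3 ≈ 30.1146.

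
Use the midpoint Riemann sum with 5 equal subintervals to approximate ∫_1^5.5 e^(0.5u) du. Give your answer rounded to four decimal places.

Δu = (5.5 − 1)/5 = 0.9.
Midpoints: 1.45, 2.35, 3.25, 4.15, 5.05.
f(1.45) ≈ 2.0647, f(2.35) ≈ 3.2381, f(3.25) ≈ 5.0784, f(4.15) ≈ 7.9645, f(5.05) ≈ 12.4909.
Sum = Δu · [f(1.45) + f(2.35) + f(3.25) + f(4.15) + f(5.05)].
Sum ≈ 27.7531.

27.7531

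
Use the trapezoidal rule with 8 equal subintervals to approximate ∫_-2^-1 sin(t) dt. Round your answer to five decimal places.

Δt = (-1 − (-2))/8 = 0.125.
f(-2) ≈ -0.90930, f(-1.875) ≈ -0.95409, f(-1.75) ≈ -0.98399, f(-1.625) ≈ -0.99853, f(-1.5) ≈ -0.99749, f(-1.375) ≈ -0.98089, f(-1.25) ≈ -0.94898, f(-1.125) ≈ -0.90227, f(-1) ≈ -0.84147.
T_8 = (Δt/2)·[f(t_0) + 2f(t_1) + ... + 2f(t_{7}) + f(t_8)].
Sum ≈ -0.95520.

-0.95520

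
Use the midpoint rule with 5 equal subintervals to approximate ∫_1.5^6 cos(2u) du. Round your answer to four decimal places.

Δu = (6 − 1.5)/5 = 0.9.
Midpoints: 1.95, 2.85, 3.75, 4.65, 5.55.
f(1.95) ≈ -0.7259, f(2.85) ≈ 0.8347, f(3.75) ≈ 0.3466, f(4.65) ≈ -0.9922, f(5.55) ≈ 0.1042.
Sum = Δu · [f(1.95) + f(2.85) + f(3.75) + f(4.65) + f(5.55)].
Sum ≈ -0.3893.

-0.3893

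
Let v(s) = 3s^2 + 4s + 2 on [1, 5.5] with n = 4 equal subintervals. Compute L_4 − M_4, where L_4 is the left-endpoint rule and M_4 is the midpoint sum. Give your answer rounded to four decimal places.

-55.2129

L_4 = 176.23828125.
M_4 ≈ 231.451172.
L_4 − M_4 ≈ -55.2129.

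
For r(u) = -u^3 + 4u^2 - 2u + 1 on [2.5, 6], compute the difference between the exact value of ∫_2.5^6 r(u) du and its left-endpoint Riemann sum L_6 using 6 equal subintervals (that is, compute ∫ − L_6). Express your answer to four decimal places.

Exact integral: ∫_2.5^6 r(u) du ≈ -73.317708.
L_6 ≈ -49.278501.
Error ≈ -73.317708 − (-49.278501) ≈ -24.0392.

-24.0392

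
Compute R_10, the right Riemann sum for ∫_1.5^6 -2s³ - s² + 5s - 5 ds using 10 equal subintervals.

Δs = (6 − 1.5)/10 = 0.45.
Right endpoints: 1.95, 2.4, 2.85, 3.3, 3.75, 4.2, 4.65, 5.1, 5.55, 6.
f(1.95) = -13.88225, f(2.4) = -26.408, f(2.85) = -45.17075, f(3.3) = -71.264, f(3.75) = -105.78125, f(4.2) = -149.816, f(4.65) = -204.46175, f(5.1) = -270.812, f(5.55) = -349.96025, f(6) = -443.
Sum = Δs · [f(1.95) + f(2.4) + f(2.85) + ...].
Sum = -756.2503125.

-756.2503125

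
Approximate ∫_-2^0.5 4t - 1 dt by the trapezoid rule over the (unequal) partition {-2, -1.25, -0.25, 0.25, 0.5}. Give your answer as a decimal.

Subinterval widths: 0.75, 1, 0.5, 0.25.
f(-2) = -9, f(-1.25) = -6, f(-0.25) = -2, f(0.25) = 0, f(0.5) = 1.
On each subinterval the trapezoid contributes (Δt_i/2)·[f(t_{i-1}) + f(t_i)].
Sum = -10.

-10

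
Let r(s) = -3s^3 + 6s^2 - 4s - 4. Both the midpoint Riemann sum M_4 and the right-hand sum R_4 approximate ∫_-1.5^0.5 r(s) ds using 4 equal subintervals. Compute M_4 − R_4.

M_4 = 6.3125.
R_4 = 0.
M_4 − R_4 = 6.3125.

6.3125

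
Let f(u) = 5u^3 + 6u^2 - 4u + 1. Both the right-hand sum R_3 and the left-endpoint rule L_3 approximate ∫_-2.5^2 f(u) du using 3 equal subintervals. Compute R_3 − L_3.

129.9375

R_3 = 96.1875.
L_3 = -33.75.
R_3 − L_3 = 129.9375.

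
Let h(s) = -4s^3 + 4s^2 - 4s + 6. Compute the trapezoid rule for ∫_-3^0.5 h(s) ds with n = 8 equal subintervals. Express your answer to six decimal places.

Δs = (0.5 − (-3))/8 = 0.4375.
h(-3) = 162, h(-2.5625) = 112457/1024, h(-2.125) = 70.9453125, h(-1.6875) = 44403/1024, h(-1.25) = 25.0625, h(-0.8125) = 14373/1024, h(-0.375) = 8.2734375, h(0.0625) = 5903/1024, h(0.5) = 4.5.
T_8 = (Δs/2)·[h(s_0) + 2h(s_1) + ... + 2h(s_{7}) + h(s_8)].
Sum ≈ 157.725586.

157.725586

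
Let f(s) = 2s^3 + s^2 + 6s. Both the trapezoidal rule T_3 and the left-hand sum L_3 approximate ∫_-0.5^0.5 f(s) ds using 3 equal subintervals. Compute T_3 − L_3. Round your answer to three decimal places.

T_3 ≈ 0.10185.
L_3 ≈ -0.98148.
T_3 − L_3 ≈ 1.083.

1.083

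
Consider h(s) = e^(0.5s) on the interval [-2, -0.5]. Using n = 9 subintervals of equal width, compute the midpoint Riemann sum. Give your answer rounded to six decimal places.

0.821605

Δs = (-0.5 − (-2))/9 = 1/6.
Midpoints: -23/12, -1.75, -19/12, -17/12, -1.25, -13/12, -11/12, -0.75, -7/12.
h(-23/12) ≈ 0.383532, h(-1.75) ≈ 0.416862, h(-19/12) ≈ 0.453089, h(-17/12) ≈ 0.492464, h(-1.25) ≈ 0.535261, h(-13/12) ≈ 0.581778, h(-11/12) ≈ 0.632337, h(-0.75) ≈ 0.687289, h(-7/12) ≈ 0.747018.
Sum = Δs · [h(-23/12) + h(-1.75) + h(-19/12) + ...].
Sum ≈ 0.821605.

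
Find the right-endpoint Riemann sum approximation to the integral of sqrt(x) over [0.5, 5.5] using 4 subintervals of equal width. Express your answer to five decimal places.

Δx = (5.5 − 0.5)/4 = 1.25.
Right endpoints: 1.75, 3, 4.25, 5.5.
f(1.75) ≈ 1.32288, f(3) ≈ 1.73205, f(4.25) ≈ 2.06155, f(5.5) ≈ 2.34521.
Sum = Δx · [f(1.75) + f(3) + f(4.25) + f(5.5)].
Sum ≈ 9.32711.

9.32711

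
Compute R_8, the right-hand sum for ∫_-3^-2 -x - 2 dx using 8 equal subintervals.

Δx = (-2 − (-3))/8 = 0.125.
Right endpoints: -2.875, -2.75, -2.625, -2.5, -2.375, -2.25, -2.125, -2.
f(-2.875) = 0.875, f(-2.75) = 0.75, f(-2.625) = 0.625, f(-2.5) = 0.5, f(-2.375) = 0.375, f(-2.25) = 0.25, f(-2.125) = 0.125, f(-2) = 0.
Sum = Δx · [f(-2.875) + f(-2.75) + f(-2.625) + ...].
Sum = 0.4375.

0.4375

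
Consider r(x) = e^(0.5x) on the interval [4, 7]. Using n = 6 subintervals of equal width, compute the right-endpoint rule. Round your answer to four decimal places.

58.1521

Δx = (7 − 4)/6 = 0.5.
Right endpoints: 4.5, 5, 5.5, 6, 6.5, 7.
r(4.5) ≈ 9.4877, r(5) ≈ 12.1825, r(5.5) ≈ 15.6426, r(6) ≈ 20.0855, r(6.5) ≈ 25.7903, r(7) ≈ 33.1155.
Sum = Δx · [r(4.5) + r(5) + r(5.5) + ...].
Sum ≈ 58.1521.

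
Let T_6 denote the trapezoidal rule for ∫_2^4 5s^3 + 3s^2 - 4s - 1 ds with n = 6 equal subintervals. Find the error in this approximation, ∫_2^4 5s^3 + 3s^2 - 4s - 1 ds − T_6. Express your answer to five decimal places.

-1.77778

Exact integral: ∫_2^4 f(s) ds = 330.
T_6 ≈ 331.7777778.
Error ≈ 330 − 331.7777778 ≈ -1.77778.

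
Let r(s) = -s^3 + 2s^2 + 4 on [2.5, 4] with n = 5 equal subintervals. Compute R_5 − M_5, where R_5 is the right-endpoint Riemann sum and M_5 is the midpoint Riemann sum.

R_5 = -20.49.
M_5 = -15.8971875.
R_5 − M_5 = -4.5928125.

-4.5928125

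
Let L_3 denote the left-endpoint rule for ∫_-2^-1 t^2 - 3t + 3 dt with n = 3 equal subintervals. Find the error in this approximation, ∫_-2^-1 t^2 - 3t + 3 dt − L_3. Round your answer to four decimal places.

Exact integral: ∫_-2^-1 f(t) dt ≈ 9.833333.
L_3 ≈ 10.851852.
Error ≈ 9.833333 − 10.851852 ≈ -1.0185.

-1.0185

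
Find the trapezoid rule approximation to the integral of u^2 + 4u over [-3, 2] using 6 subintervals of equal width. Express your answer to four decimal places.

2.2454

Δu = (2 − (-3))/6 = 5/6.
f(-3) = -3, f(-13/6) = -143/36, f(-4/3) = -32/9, f(-0.5) = -1.75, f(1/3) = 13/9, f(7/6) = 217/36, f(2) = 12.
T_6 = (Δu/2)·[f(u_0) + 2f(u_1) + ... + 2f(u_{5}) + f(u_6)].
Sum ≈ 2.2454.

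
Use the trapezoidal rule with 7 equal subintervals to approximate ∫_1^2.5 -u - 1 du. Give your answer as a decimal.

-4.125

Δu = (2.5 − 1)/7 = 3/14.
f(1) = -2, f(17/14) = -31/14, f(10/7) = -17/7, f(23/14) = -37/14, f(13/7) = -20/7, f(29/14) = -43/14, f(16/7) = -23/7, f(2.5) = -3.5.
T_7 = (Δu/2)·[f(u_0) + 2f(u_1) + ... + 2f(u_{6}) + f(u_7)].
Sum = -4.125.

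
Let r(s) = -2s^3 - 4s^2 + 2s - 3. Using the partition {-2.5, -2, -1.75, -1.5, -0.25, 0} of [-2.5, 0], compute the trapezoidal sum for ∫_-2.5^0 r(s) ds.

Subinterval widths: 0.5, 0.25, 0.25, 1.25, 0.25.
r(-2.5) = -1.75, r(-2) = -7, r(-1.75) = -8.03125, r(-1.5) = -8.25, r(-0.25) = -3.71875, r(0) = -3.
On each subinterval the trapezoid contributes (Δs_i/2)·[r(s_{i-1}) + r(s_i)].
Sum = -14.421875.

-14.421875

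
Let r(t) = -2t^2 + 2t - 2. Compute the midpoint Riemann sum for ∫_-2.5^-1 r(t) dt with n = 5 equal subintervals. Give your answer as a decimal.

Δt = (-1 − (-2.5))/5 = 0.3.
Midpoints: -2.35, -2.05, -1.75, -1.45, -1.15.
r(-2.35) = -17.745, r(-2.05) = -14.505, r(-1.75) = -11.625, r(-1.45) = -9.105, r(-1.15) = -6.945.
Sum = Δt · [r(-2.35) + r(-2.05) + r(-1.75) + r(-1.45) + r(-1.15)].
Sum = -17.9775.

-17.9775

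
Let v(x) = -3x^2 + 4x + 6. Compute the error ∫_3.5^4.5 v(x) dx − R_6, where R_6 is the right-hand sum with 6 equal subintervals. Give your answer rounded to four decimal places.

1.6806

Exact integral: ∫_3.5^4.5 v(x) dx = -26.25.
R_6 ≈ -27.930556.
Error ≈ -26.25 − (-27.930556) ≈ 1.6806.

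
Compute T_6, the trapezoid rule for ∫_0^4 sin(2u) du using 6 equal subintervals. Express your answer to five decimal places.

0.48527

Δu = (4 − 0)/6 = 2/3.
f(0) ≈ 0.00000, f(2/3) ≈ 0.97194, f(4/3) ≈ 0.45727, f(2) ≈ -0.75680, f(8/3) ≈ -0.81333, f(10/3) ≈ 0.37415, f(4) ≈ 0.98936.
T_6 = (Δu/2)·[f(u_0) + 2f(u_1) + ... + 2f(u_{5}) + f(u_6)].
Sum ≈ 0.48527.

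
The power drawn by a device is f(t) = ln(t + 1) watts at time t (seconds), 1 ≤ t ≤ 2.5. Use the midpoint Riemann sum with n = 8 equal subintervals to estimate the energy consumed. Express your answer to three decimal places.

1.499

Δt = (2.5 − 1)/8 = 0.1875.
Midpoints: 1.09375, 1.28125, 1.46875, 1.65625, 1.84375, 2.03125, 2.21875, 2.40625.
f(1.09375) ≈ 0.739, f(1.28125) ≈ 0.825, f(1.46875) ≈ 0.904, f(1.65625) ≈ 0.977, f(1.84375) ≈ 1.045, f(2.03125) ≈ 1.109, f(2.21875) ≈ 1.169, f(2.40625) ≈ 1.226.
Sum = Δt · [f(1.09375) + f(1.28125) + f(1.46875) + ...].
Sum ≈ 1.499.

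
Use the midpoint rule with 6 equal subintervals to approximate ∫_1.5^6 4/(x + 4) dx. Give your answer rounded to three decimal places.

Δx = (6 − 1.5)/6 = 0.75.
Midpoints: 1.875, 2.625, 3.375, 4.125, 4.875, 5.625.
f(1.875) = 32/47, f(2.625) = 32/53, f(3.375) = 32/59, f(4.125) = 32/65, f(4.875) = 32/71, f(5.625) = 32/77.
Sum = Δx · [f(1.875) + f(2.625) + f(3.375) + ...].
Sum ≈ 2.389.

2.389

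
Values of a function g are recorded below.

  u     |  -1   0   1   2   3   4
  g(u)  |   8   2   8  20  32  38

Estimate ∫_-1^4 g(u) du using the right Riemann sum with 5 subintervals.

100

Δu = 1.
Sum = 1·[2 + 8 + 20 + 32 + 38] = 100.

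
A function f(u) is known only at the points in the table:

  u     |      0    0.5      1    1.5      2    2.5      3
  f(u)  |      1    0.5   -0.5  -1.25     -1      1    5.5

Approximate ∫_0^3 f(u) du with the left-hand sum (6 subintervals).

-0.125

Δu = 0.5.
Sum = 0.5·[1 + 0.5 + (-0.5) + (-1.25) + (-1) + 1] = -0.125.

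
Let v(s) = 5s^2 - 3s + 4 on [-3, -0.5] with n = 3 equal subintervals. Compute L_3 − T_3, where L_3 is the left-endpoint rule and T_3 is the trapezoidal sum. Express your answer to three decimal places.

L_3 ≈ 90.71759.
T_3 ≈ 69.36343.
L_3 − T_3 ≈ 21.354.

21.354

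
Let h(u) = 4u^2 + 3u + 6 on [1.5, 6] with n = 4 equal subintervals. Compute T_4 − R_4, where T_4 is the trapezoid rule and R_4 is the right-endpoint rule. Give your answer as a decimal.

T_4 = 364.921875.
R_4 = 448.453125.
T_4 − R_4 = -83.53125.

-83.53125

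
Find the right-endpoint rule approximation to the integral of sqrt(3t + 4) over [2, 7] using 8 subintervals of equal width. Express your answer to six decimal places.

21.319113

Δt = (7 − 2)/8 = 0.625.
Right endpoints: 2.625, 3.25, 3.875, 4.5, 5.125, 5.75, 6.375, 7.
f(2.625) ≈ 3.446012, f(3.25) ≈ 3.708099, f(3.875) ≈ 3.952847, f(4.5) ≈ 4.183300, f(5.125) ≈ 4.401704, f(5.75) ≈ 4.609772, f(6.375) ≈ 4.808846, f(7) ≈ 5.000000.
Sum = Δt · [f(2.625) + f(3.25) + f(3.875) + ...].
Sum ≈ 21.319113.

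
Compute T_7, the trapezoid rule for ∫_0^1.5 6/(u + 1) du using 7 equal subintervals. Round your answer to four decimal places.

Δu = (1.5 − 0)/7 = 3/14.
f(0) = 6, f(3/14) = 84/17, f(3/7) = 4.2, f(9/14) = 84/23, f(6/7) = 42/13, f(15/14) = 84/29, f(9/7) = 2.625, f(1.5) = 2.4.
T_7 = (Δu/2)·[f(u_0) + 2f(u_1) + ... + 2f(u_{6}) + f(u_7)].
Sum ≈ 5.5169.

5.5169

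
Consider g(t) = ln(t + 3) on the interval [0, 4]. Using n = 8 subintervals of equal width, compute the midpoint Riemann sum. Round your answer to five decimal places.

6.32751

Δt = (4 − 0)/8 = 0.5.
Midpoints: 0.25, 0.75, 1.25, 1.75, 2.25, 2.75, 3.25, 3.75.
g(0.25) ≈ 1.17865, g(0.75) ≈ 1.32176, g(1.25) ≈ 1.44692, g(1.75) ≈ 1.55814, g(2.25) ≈ 1.65823, g(2.75) ≈ 1.74920, g(3.25) ≈ 1.83258, g(3.75) ≈ 1.90954.
Sum = Δt · [g(0.25) + g(0.75) + g(1.25) + ...].
Sum ≈ 6.32751.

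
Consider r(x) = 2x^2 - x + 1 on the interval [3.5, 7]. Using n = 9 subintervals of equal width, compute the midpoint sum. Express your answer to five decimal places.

Δx = (7 − 3.5)/9 = 7/18.
Midpoints: 133/36, 49/12, 161/36, 175/36, 5.25, 203/36, 217/36, 77/12, 245/36.
r(133/36) = 15943/648, r(49/12) = 2179/72, r(161/36) = 23671/648, r(175/36) = 28123/648, r(5.25) = 50.875, r(203/36) = 38203/648, r(217/36) = 43831/648, r(77/12) = 5539/72, r(245/36) = 56263/648.
Sum = Δx · [r(133/36) + r(49/12) + r(161/36) + ...].
Sum ≈ 185.12011.

185.12011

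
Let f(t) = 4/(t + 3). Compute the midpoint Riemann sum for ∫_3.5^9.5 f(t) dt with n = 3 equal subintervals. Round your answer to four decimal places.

Δt = (9.5 − 3.5)/3 = 2.
Midpoints: 4.5, 6.5, 8.5.
f(4.5) = 8/15, f(6.5) = 8/19, f(8.5) = 8/23.
Sum = Δt · [f(4.5) + f(6.5) + f(8.5)].
Sum ≈ 2.6044.

2.6044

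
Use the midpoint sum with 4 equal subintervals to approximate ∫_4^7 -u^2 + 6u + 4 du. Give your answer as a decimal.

Δu = (7 − 4)/4 = 0.75.
Midpoints: 4.375, 5.125, 5.875, 6.625.
f(4.375) = 11.109375, f(5.125) = 8.484375, f(5.875) = 4.734375, f(6.625) = -0.140625.
Sum = Δu · [f(4.375) + f(5.125) + f(5.875) + f(6.625)].
Sum = 18.140625.

18.140625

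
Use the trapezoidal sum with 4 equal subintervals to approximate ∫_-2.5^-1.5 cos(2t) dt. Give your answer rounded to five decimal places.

-0.53852

Δt = (-1.5 − (-2.5))/4 = 0.25.
f(-2.5) ≈ 0.28366, f(-2.25) ≈ -0.21080, f(-2) ≈ -0.65364, f(-1.75) ≈ -0.93646, f(-1.5) ≈ -0.98999.
T_4 = (Δt/2)·[f(t_0) + 2f(t_1) + 2f(t_2) + 2f(t_3) + f(t_4)].
Sum ≈ -0.53852.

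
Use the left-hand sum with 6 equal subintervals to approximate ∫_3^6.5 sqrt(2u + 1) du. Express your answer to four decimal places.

10.9649

Δu = (6.5 − 3)/6 = 7/12.
Left endpoints: 3, 43/12, 25/6, 4.75, 16/3, 71/12.
f(3) ≈ 2.6458, f(43/12) ≈ 2.8577, f(25/6) ≈ 3.0551, f(4.75) ≈ 3.2404, f(16/3) ≈ 3.4157, f(71/12) ≈ 3.5824.
Sum = Δu · [f(3) + f(43/12) + f(25/6) + ...].
Sum ≈ 10.9649.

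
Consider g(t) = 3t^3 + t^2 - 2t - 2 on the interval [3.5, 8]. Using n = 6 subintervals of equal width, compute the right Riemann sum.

3621.12890625

Δt = (8 − 3.5)/6 = 0.75.
Right endpoints: 4.25, 5, 5.75, 6.5, 7.25, 8.
g(4.25) = 237.859375, g(5) = 388, g(5.75) = 589.890625, g(6.5) = 851.125, g(7.25) = 1179.296875, g(8) = 1582.
Sum = Δt · [g(4.25) + g(5) + g(5.75) + ...].
Sum = 3621.12890625.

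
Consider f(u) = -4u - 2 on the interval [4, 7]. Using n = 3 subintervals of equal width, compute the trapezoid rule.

-72

Δu = (7 − 4)/3 = 1.
f(4) = -18, f(5) = -22, f(6) = -26, f(7) = -30.
T_3 = (Δu/2)·[f(u_0) + 2f(u_1) + 2f(u_2) + f(u_3)].
Sum = -72.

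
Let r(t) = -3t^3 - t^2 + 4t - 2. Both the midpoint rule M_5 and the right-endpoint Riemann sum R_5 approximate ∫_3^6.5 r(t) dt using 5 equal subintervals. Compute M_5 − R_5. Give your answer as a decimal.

M_5 = -1294.8359375.
R_5 = -1580.3375.
M_5 − R_5 = 285.5015625.

285.5015625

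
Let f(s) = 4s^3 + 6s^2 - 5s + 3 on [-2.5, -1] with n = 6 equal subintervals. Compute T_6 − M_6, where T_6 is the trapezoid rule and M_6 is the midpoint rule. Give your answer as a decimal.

-0.3515625

T_6 = 8.578125.
M_6 = 8.9296875.
T_6 − M_6 = -0.3515625.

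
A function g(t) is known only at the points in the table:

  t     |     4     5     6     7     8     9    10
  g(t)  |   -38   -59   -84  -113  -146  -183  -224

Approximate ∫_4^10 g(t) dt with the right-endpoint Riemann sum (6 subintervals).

-809

Δt = 1.
Sum = 1·[(-59) + (-84) + (-113) + (-146) + (-183) + (-224)] = -809.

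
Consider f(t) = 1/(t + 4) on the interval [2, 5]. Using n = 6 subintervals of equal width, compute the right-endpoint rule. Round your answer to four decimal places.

0.3919

Δt = (5 − 2)/6 = 0.5.
Right endpoints: 2.5, 3, 3.5, 4, 4.5, 5.
f(2.5) = 2/13, f(3) = 1/7, f(3.5) = 2/15, f(4) = 0.125, f(4.5) = 2/17, f(5) = 1/9.
Sum = Δt · [f(2.5) + f(3) + f(3.5) + ...].
Sum ≈ 0.3919.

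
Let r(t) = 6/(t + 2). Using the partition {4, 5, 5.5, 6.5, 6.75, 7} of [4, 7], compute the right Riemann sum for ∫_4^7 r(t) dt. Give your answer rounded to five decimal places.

Subinterval widths: 1, 0.5, 1, 0.25, 0.25.
Right endpoints: 5, 5.5, 6.5, 6.75, 7.
r(5) = 6/7, r(5.5) = 0.8, r(6.5) = 12/17, r(6.75) = 24/35, r(7) = 2/3.
Sum = Σ Δt_i · r(t_i).
Sum ≈ 2.30112.

2.30112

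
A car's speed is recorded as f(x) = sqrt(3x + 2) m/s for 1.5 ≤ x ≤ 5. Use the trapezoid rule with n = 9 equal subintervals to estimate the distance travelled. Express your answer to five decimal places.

Δx = (5 − 1.5)/9 = 7/18.
f(1.5) ≈ 2.54951, f(17/9) ≈ 2.76887, f(41/18) ≈ 2.97209, f(8/3) ≈ 3.16228, f(55/18) ≈ 3.34166, f(31/9) ≈ 3.51188, f(23/6) ≈ 3.67423, f(38/9) ≈ 3.82971, f(83/18) ≈ 3.97911, f(5) ≈ 4.12311.
T_9 = (Δx/2)·[f(x_0) + 2f(x_1) + ... + 2f(x_{8}) + f(x_9)].
Sum ≈ 11.89072.

11.89072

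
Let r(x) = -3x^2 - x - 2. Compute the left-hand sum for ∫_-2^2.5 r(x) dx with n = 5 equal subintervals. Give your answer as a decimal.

Δx = (2.5 − (-2))/5 = 0.9.
Left endpoints: -2, -1.1, -0.2, 0.7, 1.6.
r(-2) = -12, r(-1.1) = -4.53, r(-0.2) = -1.92, r(0.7) = -4.17, r(1.6) = -11.28.
Sum = Δx · [r(-2) + r(-1.1) + r(-0.2) + r(0.7) + r(1.6)].
Sum = -30.51.

-30.51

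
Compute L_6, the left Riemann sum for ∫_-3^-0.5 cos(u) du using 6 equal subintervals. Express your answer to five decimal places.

Δu = (-0.5 − (-3))/6 = 5/12.
Left endpoints: -3, -31/12, -13/6, -1.75, -4/3, -11/12.
f(-3) ≈ -0.98999, f(-31/12) ≈ -0.84818, f(-13/6) ≈ -0.56123, f(-1.75) ≈ -0.17825, f(-4/3) ≈ 0.23524, f(-11/12) ≈ 0.60847.
Sum = Δu · [f(-3) + f(-31/12) + f(-13/6) + ...].
Sum ≈ -0.72247.

-0.72247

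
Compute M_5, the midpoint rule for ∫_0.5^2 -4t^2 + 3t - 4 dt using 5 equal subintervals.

-10.83

Δt = (2 − 0.5)/5 = 0.3.
Midpoints: 0.65, 0.95, 1.25, 1.55, 1.85.
f(0.65) = -3.74, f(0.95) = -4.76, f(1.25) = -6.5, f(1.55) = -8.96, f(1.85) = -12.14.
Sum = Δt · [f(0.65) + f(0.95) + f(1.25) + f(1.55) + f(1.85)].
Sum = -10.83.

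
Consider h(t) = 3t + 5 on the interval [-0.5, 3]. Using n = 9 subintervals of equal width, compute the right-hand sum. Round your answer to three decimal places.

Δt = (3 − (-0.5))/9 = 7/18.
Right endpoints: -1/9, 5/18, 2/3, 19/18, 13/9, 11/6, 20/9, 47/18, 3.
h(-1/9) = 14/3, h(5/18) = 35/6, h(2/3) = 7, h(19/18) = 49/6, h(13/9) = 28/3, h(11/6) = 10.5, h(20/9) = 35/3, h(47/18) = 77/6, h(3) = 14.
Sum = Δt · [h(-1/9) + h(5/18) + h(2/3) + ...].
Sum ≈ 32.667.

32.667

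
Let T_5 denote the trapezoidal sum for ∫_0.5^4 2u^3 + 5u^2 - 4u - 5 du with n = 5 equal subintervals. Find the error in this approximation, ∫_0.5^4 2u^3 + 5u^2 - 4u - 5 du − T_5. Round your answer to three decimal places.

Exact integral: ∫_0.5^4 f(u) du ≈ 185.42708.
T_5 = 190.715.
Error ≈ 185.42708 − 190.715 ≈ -5.288.

-5.288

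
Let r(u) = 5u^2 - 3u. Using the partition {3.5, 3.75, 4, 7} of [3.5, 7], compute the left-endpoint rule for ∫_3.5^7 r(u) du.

231.453125

Subinterval widths: 0.25, 0.25, 3.
Left endpoints: 3.5, 3.75, 4.
r(3.5) = 50.75, r(3.75) = 59.0625, r(4) = 68.
Sum = Σ Δu_i · r(u_i).
Sum = 231.453125.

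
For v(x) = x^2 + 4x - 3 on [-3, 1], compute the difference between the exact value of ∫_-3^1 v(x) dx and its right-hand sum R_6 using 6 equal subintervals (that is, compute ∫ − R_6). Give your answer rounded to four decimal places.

-2.9630

Exact integral: ∫_-3^1 v(x) dx ≈ -18.666667.
R_6 ≈ -15.703704.
Error ≈ -18.666667 − (-15.703704) ≈ -2.9630.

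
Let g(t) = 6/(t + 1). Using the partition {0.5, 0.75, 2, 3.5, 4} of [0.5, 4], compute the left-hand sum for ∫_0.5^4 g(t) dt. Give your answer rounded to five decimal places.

Subinterval widths: 0.25, 1.25, 1.5, 0.5.
Left endpoints: 0.5, 0.75, 2, 3.5.
g(0.5) = 4, g(0.75) = 24/7, g(2) = 2, g(3.5) = 4/3.
Sum = Σ Δt_i · g(t_i).
Sum ≈ 8.95238.

8.95238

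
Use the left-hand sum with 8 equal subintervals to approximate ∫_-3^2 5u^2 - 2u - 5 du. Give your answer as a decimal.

50.8984375

Δu = (2 − (-3))/8 = 0.625.
Left endpoints: -3, -2.375, -1.75, -1.125, -0.5, 0.125, 0.75, 1.375.
f(-3) = 46, f(-2.375) = 27.953125, f(-1.75) = 13.8125, f(-1.125) = 3.578125, f(-0.5) = -2.75, f(0.125) = -5.171875, f(0.75) = -3.6875, f(1.375) = 1.703125.
Sum = Δu · [f(-3) + f(-2.375) + f(-1.75) + ...].
Sum = 50.8984375.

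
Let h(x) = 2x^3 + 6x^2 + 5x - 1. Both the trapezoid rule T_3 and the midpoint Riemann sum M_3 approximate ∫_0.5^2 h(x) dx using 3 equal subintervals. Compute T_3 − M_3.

1.265625

T_3 = 32.4375.
M_3 = 31.171875.
T_3 − M_3 = 1.265625.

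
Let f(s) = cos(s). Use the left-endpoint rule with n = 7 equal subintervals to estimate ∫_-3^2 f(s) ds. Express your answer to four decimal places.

0.8004

Δs = (2 − (-3))/7 = 5/7.
Left endpoints: -3, -16/7, -11/7, -6/7, -1/7, 4/7, 9/7.
f(-3) ≈ -0.9900, f(-16/7) ≈ -0.6556, f(-11/7) ≈ -0.0006, f(-6/7) ≈ 0.6546, f(-1/7) ≈ 0.9898, f(4/7) ≈ 0.8411, f(9/7) ≈ 0.2812.
Sum = Δs · [f(-3) + f(-16/7) + f(-11/7) + ...].
Sum ≈ 0.8004.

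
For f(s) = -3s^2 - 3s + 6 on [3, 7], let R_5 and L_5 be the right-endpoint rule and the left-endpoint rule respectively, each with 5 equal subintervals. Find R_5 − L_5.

-105.6

R_5 = -406.08.
L_5 = -300.48.
R_5 − L_5 = -105.6.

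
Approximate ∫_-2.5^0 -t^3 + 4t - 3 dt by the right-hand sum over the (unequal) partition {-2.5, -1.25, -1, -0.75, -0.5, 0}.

Subinterval widths: 1.25, 0.25, 0.25, 0.25, 0.5.
Right endpoints: -1.25, -1, -0.75, -0.5, 0.
f(-1.25) = -6.046875, f(-1) = -6, f(-0.75) = -5.578125, f(-0.5) = -4.875, f(0) = -3.
Sum = Σ Δt_i · f(t_i).
Sum = -13.171875.

-13.171875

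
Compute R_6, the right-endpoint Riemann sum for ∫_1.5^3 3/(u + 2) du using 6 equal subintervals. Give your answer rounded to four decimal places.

1.0385

Δu = (3 − 1.5)/6 = 0.25.
Right endpoints: 1.75, 2, 2.25, 2.5, 2.75, 3.
f(1.75) = 0.8, f(2) = 0.75, f(2.25) = 12/17, f(2.5) = 2/3, f(2.75) = 12/19, f(3) = 0.6.
Sum = Δu · [f(1.75) + f(2) + f(2.25) + ...].
Sum ≈ 1.0385.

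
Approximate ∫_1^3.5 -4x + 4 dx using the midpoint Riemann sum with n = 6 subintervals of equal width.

Δx = (3.5 − 1)/6 = 5/12.
Midpoints: 29/24, 1.625, 49/24, 59/24, 2.875, 79/24.
f(29/24) = -5/6, f(1.625) = -2.5, f(49/24) = -25/6, f(59/24) = -35/6, f(2.875) = -7.5, f(79/24) = -55/6.
Sum = Δx · [f(29/24) + f(1.625) + f(49/24) + ...].
Sum = -12.5.

-12.5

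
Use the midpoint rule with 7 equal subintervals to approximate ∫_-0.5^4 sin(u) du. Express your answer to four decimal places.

Δu = (4 − (-0.5))/7 = 9/14.
Midpoints: -5/28, 13/28, 31/28, 1.75, 67/28, 85/28, 103/28.
f(-5/28) ≈ -0.1776, f(13/28) ≈ 0.4478, f(31/28) ≈ 0.8944, f(1.75) ≈ 0.9840, f(67/28) ≈ 0.6807, f(85/28) ≈ 0.1057, f(103/28) ≈ -0.5115.
Sum = Δu · [f(-5/28) + f(13/28) + f(31/28) + ...].
Sum ≈ 1.5579.

1.5579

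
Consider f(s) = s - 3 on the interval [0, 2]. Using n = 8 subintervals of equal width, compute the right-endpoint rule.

-3.75

Δs = (2 − 0)/8 = 0.25.
Right endpoints: 0.25, 0.5, 0.75, 1, 1.25, 1.5, 1.75, 2.
f(0.25) = -2.75, f(0.5) = -2.5, f(0.75) = -2.25, f(1) = -2, f(1.25) = -1.75, f(1.5) = -1.5, f(1.75) = -1.25, f(2) = -1.
Sum = Δs · [f(0.25) + f(0.5) + f(0.75) + ...].
Sum = -3.75.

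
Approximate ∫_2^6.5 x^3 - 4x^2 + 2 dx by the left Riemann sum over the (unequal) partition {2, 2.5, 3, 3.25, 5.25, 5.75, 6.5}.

Subinterval widths: 0.5, 0.5, 0.25, 2, 0.5, 0.75.
Left endpoints: 2, 2.5, 3, 3.25, 5.25, 5.75.
f(2) = -6, f(2.5) = -7.375, f(3) = -7, f(3.25) = -5.921875, f(5.25) = 36.453125, f(5.75) = 59.859375.
Sum = Σ Δx_i · f(x_i).
Sum = 42.83984375.

42.83984375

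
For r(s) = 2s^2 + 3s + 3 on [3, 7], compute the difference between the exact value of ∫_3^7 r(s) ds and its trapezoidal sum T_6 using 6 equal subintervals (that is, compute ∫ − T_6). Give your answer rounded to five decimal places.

Exact integral: ∫_3^7 r(s) ds ≈ 282.6666667.
T_6 ≈ 283.2592593.
Error ≈ 282.6666667 − 283.2592593 ≈ -0.59259.

-0.59259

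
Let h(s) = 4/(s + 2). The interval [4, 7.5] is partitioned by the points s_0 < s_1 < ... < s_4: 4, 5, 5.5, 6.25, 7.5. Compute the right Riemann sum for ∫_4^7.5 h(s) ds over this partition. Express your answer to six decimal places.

1.728047

Subinterval widths: 1, 0.5, 0.75, 1.25.
Right endpoints: 5, 5.5, 6.25, 7.5.
h(5) = 4/7, h(5.5) = 8/15, h(6.25) = 16/33, h(7.5) = 8/19.
Sum = Σ Δs_i · h(s_i).
Sum ≈ 1.728047.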